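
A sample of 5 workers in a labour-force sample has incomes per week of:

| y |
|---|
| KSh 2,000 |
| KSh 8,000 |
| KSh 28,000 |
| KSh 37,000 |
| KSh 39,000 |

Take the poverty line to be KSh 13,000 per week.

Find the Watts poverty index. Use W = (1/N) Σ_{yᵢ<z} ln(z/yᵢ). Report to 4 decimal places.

Below z: KSh 2,000, KSh 8,000 (q = 2 of N = 5).
Log gaps: ln(13000/2000) = 1.8718; ln(13000/8000) = 0.4855.
W = 2.357310 / 5 = 0.4715.

0.4715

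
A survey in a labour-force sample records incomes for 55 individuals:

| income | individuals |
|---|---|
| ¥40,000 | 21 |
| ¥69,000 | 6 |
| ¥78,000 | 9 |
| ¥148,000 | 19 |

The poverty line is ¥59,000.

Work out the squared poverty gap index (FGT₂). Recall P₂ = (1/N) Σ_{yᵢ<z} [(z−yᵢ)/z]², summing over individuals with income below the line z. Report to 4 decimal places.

Incomes under z: 21×¥40,000 (q = 21 of N = 55).
Relative gaps: (59000−40000)/59000 = 0.3220 (×21).
Squared: 0.1037 (×21).
Sum = 2.177822; P₂ = 2.177822 / 55 = 0.0396.

0.0396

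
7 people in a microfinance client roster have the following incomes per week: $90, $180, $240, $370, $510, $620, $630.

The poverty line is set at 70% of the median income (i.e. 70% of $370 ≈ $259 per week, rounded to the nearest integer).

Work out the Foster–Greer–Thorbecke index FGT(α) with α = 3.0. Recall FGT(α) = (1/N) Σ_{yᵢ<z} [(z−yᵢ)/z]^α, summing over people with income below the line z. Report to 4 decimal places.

0.0438

Below z: $90, $180, $240 (q = 3 of N = 7).
Shortfall ratios: (259−90)/259 = 0.6525; (259−180)/259 = 0.3050; (259−240)/259 = 0.0734.
Raised to α = 3.0: 0.27782; 0.02838; 0.00039.
Sum = 0.306591; FGT(3.0) = 0.306591 / 7 = 0.0438.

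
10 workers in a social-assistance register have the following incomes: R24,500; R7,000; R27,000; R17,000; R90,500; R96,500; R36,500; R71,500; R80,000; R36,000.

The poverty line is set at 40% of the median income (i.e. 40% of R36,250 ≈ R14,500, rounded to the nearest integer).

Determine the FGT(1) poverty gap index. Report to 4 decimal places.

0.0517

Poor units: R7,000 (q = 1 of N = 10).
Normalized shortfalls: (14500−7000)/14500 = 0.5172.
Sum of shortfalls = 0.517241; P₁ averages over all N: 0.517241 / 10 = 0.0517.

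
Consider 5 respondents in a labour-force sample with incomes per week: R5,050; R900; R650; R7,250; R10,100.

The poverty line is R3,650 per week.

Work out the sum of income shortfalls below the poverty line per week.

R5,750

Below the line: R650, R900 (q = 2 of N = 5).
Individual gaps: 3650−650 = 3000; 3650−900 = 2750.
Aggregate gap = R5,750.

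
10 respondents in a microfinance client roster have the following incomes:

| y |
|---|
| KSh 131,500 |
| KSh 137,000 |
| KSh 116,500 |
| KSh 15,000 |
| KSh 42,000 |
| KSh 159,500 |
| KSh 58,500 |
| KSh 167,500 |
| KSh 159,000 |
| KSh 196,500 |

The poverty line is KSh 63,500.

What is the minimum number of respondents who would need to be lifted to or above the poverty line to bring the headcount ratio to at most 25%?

1

Currently q = 3 of N = 10 are below the line (H = 0.300).
A headcount ratio of at most 25% allows at most ⌊0.25 × 10⌋ = 2 poor respondents.
So at least 3 − 2 = 1 must be lifted.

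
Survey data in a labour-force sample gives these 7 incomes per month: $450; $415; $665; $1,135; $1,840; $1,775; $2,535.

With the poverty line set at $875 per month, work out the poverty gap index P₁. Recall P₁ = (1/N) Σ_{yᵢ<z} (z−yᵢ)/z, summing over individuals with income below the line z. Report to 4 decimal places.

0.1788

Incomes under z: $415, $450, $665 (q = 3 of N = 7).
Gap ratios (z−y)/z: (875−415)/875 = 0.5257; (875−450)/875 = 0.4857; (875−665)/875 = 0.2400.
Sum of shortfalls = 1.251429; P₁ averages over all N: 1.251429 / 7 = 0.1788.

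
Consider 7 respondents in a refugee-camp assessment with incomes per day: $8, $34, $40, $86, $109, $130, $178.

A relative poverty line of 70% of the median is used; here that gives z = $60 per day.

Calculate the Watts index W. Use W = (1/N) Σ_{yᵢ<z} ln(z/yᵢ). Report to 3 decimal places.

Incomes under z: $8, $34, $40 (q = 3 of N = 7).
ln(z/y) terms: ln(60/8) = 2.0149; ln(60/34) = 0.5680; ln(60/40) = 0.4055.
W = 2.988352 / 7 = 0.427.

0.427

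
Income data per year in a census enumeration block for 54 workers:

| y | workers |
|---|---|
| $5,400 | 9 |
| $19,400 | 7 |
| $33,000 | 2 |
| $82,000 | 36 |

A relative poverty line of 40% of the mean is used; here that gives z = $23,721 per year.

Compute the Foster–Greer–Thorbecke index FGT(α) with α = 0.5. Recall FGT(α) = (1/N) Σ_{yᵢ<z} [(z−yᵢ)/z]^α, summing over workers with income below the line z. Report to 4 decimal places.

0.2018

Below the line: 9×$5,400, 7×$19,400 (q = 16 of N = 54).
Normalized shortfalls: (23721−5400)/23721 = 0.7724 (×9); (23721−19400)/23721 = 0.1822 (×7).
Raised to α = 0.5: 0.87884 (×9); 0.42680 (×7).
Sum = 10.897137; FGT(0.5) = 10.897137 / 54 = 0.2018.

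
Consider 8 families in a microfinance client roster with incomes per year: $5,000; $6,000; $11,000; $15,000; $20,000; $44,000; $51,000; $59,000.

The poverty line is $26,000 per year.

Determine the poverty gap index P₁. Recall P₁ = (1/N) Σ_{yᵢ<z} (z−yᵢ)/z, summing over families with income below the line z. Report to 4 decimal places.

0.3510

Below the line: $5,000, $6,000, $11,000, $15,000, $20,000 (q = 5 of N = 8).
Gap ratios (z−y)/z: (26000−5000)/26000 = 0.8077; (26000−6000)/26000 = 0.7692; (26000−11000)/26000 = 0.5769; (26000−15000)/26000 = 0.4231; (26000−20000)/26000 = 0.2308.
Σ = 2.807692. Dividing by the full population N = 8 gives P₁ = 0.3510.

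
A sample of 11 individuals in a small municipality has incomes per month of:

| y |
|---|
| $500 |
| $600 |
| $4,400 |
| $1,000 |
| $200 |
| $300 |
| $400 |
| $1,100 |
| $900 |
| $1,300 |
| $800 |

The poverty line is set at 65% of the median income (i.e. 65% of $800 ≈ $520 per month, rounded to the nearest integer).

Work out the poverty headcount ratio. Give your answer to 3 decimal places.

0.364

4 of the 11 individuals have income below $520.
H = 4/11 = 0.364.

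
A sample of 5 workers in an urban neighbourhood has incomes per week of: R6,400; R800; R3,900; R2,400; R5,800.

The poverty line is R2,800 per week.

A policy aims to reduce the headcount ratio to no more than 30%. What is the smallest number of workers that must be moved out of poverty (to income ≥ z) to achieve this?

1

2 of the 5 workers are poor, so H = 2/5 = 0.400.
A headcount ratio of at most 30% allows at most ⌊0.30 × 5⌋ = 1 poor workers.
So at least 2 − 1 = 1 must be lifted.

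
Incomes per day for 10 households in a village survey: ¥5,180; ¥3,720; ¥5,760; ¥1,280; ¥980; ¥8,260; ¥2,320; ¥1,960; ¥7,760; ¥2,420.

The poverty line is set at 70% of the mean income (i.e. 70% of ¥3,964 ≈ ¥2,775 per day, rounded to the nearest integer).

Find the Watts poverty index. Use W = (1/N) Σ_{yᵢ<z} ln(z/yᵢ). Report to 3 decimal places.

0.248

Poor units: ¥980, ¥1,280, ¥1,960, ¥2,320, ¥2,420 (q = 5 of N = 10).
Log shortfalls: ln(2775/980) = 1.0409; ln(2775/1280) = 0.7738; ln(2775/1960) = 0.3477; ln(2775/2320) = 0.1791; ln(2775/2420) = 0.1369.
W = 2.478317 / 10 = 0.248.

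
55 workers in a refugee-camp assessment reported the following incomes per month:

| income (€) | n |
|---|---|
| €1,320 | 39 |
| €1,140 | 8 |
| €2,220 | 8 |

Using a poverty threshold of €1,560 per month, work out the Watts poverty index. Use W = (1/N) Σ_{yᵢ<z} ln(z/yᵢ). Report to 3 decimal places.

0.164

Below the line: 8×€1,140, 39×€1,320 (q = 47 of N = 55).
ln(z/y) terms: ln(1560/1140) = 0.3137 (×8); ln(1560/1320) = 0.1671 (×39).
W = 9.024370 / 55 = 0.164.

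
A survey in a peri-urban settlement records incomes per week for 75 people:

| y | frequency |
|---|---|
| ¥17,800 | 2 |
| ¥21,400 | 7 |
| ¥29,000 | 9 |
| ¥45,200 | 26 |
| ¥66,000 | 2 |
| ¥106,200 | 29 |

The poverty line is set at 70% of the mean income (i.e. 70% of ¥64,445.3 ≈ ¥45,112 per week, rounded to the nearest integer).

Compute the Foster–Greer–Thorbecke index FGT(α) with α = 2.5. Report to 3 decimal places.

0.035

Incomes under z: 2×¥17,800, 7×¥21,400, 9×¥29,000 (q = 18 of N = 75).
Normalized shortfalls: (45112−17800)/45112 = 0.6054 (×2); (45112−21400)/45112 = 0.5256 (×7); (45112−29000)/45112 = 0.3572 (×9).
Raised to α = 2.5: 0.28520 (×2); 0.20030 (×7); 0.07623 (×9).
Sum = 2.658633; FGT(2.5) = 2.658633 / 75 = 0.035.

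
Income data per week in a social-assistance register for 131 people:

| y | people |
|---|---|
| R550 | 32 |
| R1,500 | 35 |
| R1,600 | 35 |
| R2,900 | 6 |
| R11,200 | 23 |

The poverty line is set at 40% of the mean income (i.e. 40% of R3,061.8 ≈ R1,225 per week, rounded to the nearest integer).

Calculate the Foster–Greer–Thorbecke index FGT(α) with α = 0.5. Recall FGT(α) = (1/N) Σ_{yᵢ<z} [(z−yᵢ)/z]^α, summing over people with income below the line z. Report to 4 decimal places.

0.1813

Incomes under z: 32×R550 (q = 32 of N = 131).
Gap ratios (z−y)/z: (1225−550)/1225 = 0.5510 (×32).
Raised to α = 0.5: 0.74231 (×32).
Sum = 23.753840; FGT(0.5) = 23.753840 / 131 = 0.1813.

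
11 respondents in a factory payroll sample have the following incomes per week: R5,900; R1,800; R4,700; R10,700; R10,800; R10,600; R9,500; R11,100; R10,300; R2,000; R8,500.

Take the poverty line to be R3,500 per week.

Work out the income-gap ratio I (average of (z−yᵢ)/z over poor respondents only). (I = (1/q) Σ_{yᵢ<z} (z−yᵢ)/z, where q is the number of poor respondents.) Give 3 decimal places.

Below z: R1,800, R2,000 (q = 2 of N = 11).
Relative gaps: 0.4857, 0.4286; sum = 0.914286.
The income-gap ratio divides by q (the poor only): 0.914286 / 2 = 0.457.

0.457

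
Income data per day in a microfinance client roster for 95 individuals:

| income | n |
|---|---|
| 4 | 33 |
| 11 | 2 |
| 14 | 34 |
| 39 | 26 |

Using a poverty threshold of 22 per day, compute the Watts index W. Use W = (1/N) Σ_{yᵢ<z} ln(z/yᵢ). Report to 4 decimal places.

Incomes under z: 33×4, 2×11, 34×14 (q = 69 of N = 95).
Log gaps: ln(22/4) = 1.7047 (×33); ln(22/11) = 0.6931 (×2); ln(22/14) = 0.4520 (×34).
W = 73.010476 / 95 = 0.7685.

0.7685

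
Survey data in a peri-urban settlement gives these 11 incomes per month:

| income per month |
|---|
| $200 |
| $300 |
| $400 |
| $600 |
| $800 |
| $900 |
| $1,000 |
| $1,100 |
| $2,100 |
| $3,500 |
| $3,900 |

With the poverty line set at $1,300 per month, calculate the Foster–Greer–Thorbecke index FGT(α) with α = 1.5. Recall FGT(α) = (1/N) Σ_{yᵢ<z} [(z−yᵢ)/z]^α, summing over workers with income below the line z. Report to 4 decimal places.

Below the line: $200, $300, $400, $600, $800, $900, $1,000, $1,100 (q = 8 of N = 11).
Gap ratios (z−y)/z: (1300−200)/1300 = 0.8462; (1300−300)/1300 = 0.7692; (1300−400)/1300 = 0.6923; (1300−600)/1300 = 0.5385; (1300−800)/1300 = 0.3846; (1300−900)/1300 = 0.3077; (1300−1000)/1300 = 0.2308; (1300−1100)/1300 = 0.1538.
Raised to α = 1.5: 0.77835; 0.67466; 0.57603; 0.39512; 0.23853; 0.17068; 0.11086; 0.06034.
Sum = 3.004573; FGT(1.5) = 3.004573 / 11 = 0.2731.

0.2731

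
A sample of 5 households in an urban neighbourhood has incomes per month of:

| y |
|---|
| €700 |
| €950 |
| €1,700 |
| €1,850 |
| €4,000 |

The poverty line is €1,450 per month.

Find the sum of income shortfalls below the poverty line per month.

€1,250

Poor units: €700, €950 (q = 2 of N = 5).
Individual gaps: 1450−700 = 750; 1450−950 = 500.
Aggregate gap = €1,250.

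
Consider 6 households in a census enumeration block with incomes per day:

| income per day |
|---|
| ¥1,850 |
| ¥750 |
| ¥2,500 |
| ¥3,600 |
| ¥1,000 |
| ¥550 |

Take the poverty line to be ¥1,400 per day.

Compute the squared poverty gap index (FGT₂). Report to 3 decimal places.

0.111

Below the line: ¥550, ¥750, ¥1,000 (q = 3 of N = 6).
Normalized shortfalls: (1400−550)/1400 = 0.6071; (1400−750)/1400 = 0.4643; (1400−1000)/1400 = 0.2857.
Squared: 0.3686; 0.2156; 0.0816.
Sum = 0.665816; P₂ = 0.665816 / 6 = 0.111.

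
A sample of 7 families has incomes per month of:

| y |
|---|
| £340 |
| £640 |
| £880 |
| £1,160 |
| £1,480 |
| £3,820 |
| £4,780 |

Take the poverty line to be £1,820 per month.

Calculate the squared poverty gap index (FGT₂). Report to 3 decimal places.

Poor units: £340, £640, £880, £1,160, £1,480 (q = 5 of N = 7).
Relative gaps: (1820−340)/1820 = 0.8132; (1820−640)/1820 = 0.6484; (1820−880)/1820 = 0.5165; (1820−1160)/1820 = 0.3626; (1820−1480)/1820 = 0.1868.
Squared: 0.6613; 0.4204; 0.2668; 0.1315; 0.0349.
Sum = 1.514793; P₂ = 1.514793 / 7 = 0.216.

0.216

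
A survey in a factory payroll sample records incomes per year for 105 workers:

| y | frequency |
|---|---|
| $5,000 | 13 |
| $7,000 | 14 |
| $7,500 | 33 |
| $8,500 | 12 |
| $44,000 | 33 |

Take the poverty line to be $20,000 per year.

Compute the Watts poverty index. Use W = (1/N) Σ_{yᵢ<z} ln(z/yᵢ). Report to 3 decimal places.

0.718

Below the line: 13×$5,000, 14×$7,000, 33×$7,500, 12×$8,500 (q = 72 of N = 105).
Log shortfalls: ln(20000/5000) = 1.3863 (×13); ln(20000/7000) = 1.0498 (×14); ln(20000/7500) = 0.9808 (×33); ln(20000/8500) = 0.8557 (×12).
W = 75.354695 / 105 = 0.718.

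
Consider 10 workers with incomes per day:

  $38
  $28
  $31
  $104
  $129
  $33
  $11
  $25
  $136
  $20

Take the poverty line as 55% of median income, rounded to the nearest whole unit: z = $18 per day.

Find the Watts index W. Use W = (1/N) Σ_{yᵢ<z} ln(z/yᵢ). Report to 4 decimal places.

Below the line: $11 (q = 1 of N = 10).
ln(z/y) terms: ln(18/11) = 0.4925.
W = 0.492476 / 10 = 0.0492.

0.0492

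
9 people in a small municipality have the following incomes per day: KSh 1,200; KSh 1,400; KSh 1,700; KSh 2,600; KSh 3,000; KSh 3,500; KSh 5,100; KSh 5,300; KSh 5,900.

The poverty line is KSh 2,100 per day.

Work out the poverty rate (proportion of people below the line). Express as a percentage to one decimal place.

33.3%

3 of the 9 people have income below KSh 2,100.
H = 3/9 = 33.3%.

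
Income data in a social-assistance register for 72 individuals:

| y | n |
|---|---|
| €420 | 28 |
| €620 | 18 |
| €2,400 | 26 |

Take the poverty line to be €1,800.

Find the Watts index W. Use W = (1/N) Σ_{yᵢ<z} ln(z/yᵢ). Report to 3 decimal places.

Poor units: 28×€420, 18×€620 (q = 46 of N = 72).
Log gaps: ln(1800/420) = 1.4553 (×28); ln(1800/620) = 1.0658 (×18).
W = 59.932847 / 72 = 0.832.

0.832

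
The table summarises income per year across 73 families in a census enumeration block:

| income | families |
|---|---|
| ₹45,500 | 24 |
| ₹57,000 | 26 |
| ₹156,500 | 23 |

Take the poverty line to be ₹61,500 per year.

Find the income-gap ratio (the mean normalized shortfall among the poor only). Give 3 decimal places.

Below z: 24×₹45,500, 26×₹57,000 (q = 50 of N = 73).
Shortfall ratios (z−y)/z: 0.2602 (×24), 0.0732 (×26); sum = 8.146341.
The income-gap ratio divides by q (the poor only): 8.146341 / 50 = 0.163.

0.163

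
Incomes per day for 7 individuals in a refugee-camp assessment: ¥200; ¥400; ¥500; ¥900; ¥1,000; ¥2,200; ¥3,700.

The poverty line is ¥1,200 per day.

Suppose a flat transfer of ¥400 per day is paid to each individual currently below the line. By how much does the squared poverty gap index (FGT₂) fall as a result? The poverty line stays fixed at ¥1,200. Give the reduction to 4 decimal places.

Before: below the line — ¥200, ¥400, ¥500, ¥900, ¥1,000; squared poverty gap index (FGT₂) = 0.224206.
After the ¥400 transfer: below the line — ¥600, ¥800, ¥900; squared poverty gap index (FGT₂) = 0.060516.
Reduction = 0.224206 − 0.060516 = 0.1637.

0.1637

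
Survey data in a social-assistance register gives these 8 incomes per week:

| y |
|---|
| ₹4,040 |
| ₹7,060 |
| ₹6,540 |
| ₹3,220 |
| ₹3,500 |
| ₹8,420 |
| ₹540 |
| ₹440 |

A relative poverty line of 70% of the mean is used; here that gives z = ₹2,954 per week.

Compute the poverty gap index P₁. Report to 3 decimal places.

0.209

Incomes under z: ₹440, ₹540 (q = 2 of N = 8).
Gap ratios (z−y)/z: (2954−440)/2954 = 0.8510; (2954−540)/2954 = 0.8172.
Σ = 1.668246. Dividing by the full population N = 8 gives P₁ = 0.209.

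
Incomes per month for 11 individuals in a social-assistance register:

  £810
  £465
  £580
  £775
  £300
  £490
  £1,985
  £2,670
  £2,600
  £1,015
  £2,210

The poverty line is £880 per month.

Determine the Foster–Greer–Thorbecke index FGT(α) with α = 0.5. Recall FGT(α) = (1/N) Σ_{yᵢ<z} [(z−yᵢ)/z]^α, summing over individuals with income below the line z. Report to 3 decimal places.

Poor units: £300, £465, £490, £580, £775, £810 (q = 6 of N = 11).
Shortfall ratios: (880−300)/880 = 0.6591; (880−465)/880 = 0.4716; (880−490)/880 = 0.4432; (880−580)/880 = 0.3409; (880−775)/880 = 0.1193; (880−810)/880 = 0.0795.
Raised to α = 0.5: 0.81184; 0.68672; 0.66572; 0.58387; 0.34542; 0.28204.
Sum = 3.375625; FGT(0.5) = 3.375625 / 11 = 0.307.

0.307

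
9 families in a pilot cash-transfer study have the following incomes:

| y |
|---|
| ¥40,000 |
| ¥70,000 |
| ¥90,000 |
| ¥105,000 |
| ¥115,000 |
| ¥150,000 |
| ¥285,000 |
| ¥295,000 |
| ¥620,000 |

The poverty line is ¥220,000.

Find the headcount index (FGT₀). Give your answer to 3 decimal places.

6 of the 9 families have income below ¥220,000.
H = 6/9 = 0.667.

0.667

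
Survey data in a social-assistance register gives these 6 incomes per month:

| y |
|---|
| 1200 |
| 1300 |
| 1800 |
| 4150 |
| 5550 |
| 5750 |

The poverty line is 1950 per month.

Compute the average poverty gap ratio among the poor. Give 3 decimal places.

Below z: 1200, 1300, 1800 (q = 3 of N = 6).
Shortfall ratios (z−y)/z: 0.3846, 0.3333, 0.0769; sum = 0.794872.
I averages over the q = 3 poor units only: 0.794872 / 3 = 0.265.

0.265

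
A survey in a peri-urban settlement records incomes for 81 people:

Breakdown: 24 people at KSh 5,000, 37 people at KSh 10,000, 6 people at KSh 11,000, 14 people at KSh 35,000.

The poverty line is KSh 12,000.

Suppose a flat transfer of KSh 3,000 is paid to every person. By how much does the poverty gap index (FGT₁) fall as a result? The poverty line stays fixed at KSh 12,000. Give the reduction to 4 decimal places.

Before: below the line — 24×KSh 5,000, 37×KSh 10,000, 6×KSh 11,000; poverty gap index (FGT₁) = 0.255144.
After the KSh 3,000 transfer: below the line — 24×KSh 8,000; poverty gap index (FGT₁) = 0.098765.
Reduction = 0.255144 − 0.098765 = 0.1564.

0.1564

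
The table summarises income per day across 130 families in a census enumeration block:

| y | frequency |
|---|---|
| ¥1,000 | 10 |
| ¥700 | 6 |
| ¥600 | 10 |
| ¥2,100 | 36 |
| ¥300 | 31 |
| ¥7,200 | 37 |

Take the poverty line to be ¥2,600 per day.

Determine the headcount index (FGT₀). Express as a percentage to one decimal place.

71.5%

93 of the 130 families have income below ¥2,600.
H = 93/130 = 71.5%.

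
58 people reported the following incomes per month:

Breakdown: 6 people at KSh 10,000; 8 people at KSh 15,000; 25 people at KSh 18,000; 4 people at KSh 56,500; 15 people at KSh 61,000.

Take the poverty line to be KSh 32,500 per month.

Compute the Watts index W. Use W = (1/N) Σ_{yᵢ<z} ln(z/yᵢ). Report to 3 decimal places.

0.483

Incomes under z: 6×KSh 10,000, 8×KSh 15,000, 25×KSh 18,000 (q = 39 of N = 58).
ln(z/y) terms: ln(32500/10000) = 1.1787 (×6); ln(32500/15000) = 0.7732 (×8); ln(32500/18000) = 0.5909 (×25).
W = 28.029157 / 58 = 0.483.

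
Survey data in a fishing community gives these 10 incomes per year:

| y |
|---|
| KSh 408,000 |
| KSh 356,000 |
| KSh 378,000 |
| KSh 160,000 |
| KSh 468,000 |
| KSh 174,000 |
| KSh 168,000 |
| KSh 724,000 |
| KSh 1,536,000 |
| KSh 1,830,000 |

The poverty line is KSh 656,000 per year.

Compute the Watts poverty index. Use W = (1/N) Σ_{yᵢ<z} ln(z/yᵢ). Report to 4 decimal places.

Below the line: KSh 160,000, KSh 168,000, KSh 174,000, KSh 356,000, KSh 378,000, KSh 408,000, KSh 468,000 (q = 7 of N = 10).
Log shortfalls: ln(656000/160000) = 1.4110; ln(656000/168000) = 1.3622; ln(656000/174000) = 1.3271; ln(656000/356000) = 0.6112; ln(656000/378000) = 0.5513; ln(656000/408000) = 0.4749; ln(656000/468000) = 0.3377.
W = 6.075372 / 10 = 0.6075.

0.6075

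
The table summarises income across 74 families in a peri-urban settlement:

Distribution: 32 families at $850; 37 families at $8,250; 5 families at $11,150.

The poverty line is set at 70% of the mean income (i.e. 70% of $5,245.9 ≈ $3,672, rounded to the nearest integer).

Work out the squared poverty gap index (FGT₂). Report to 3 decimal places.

Below the line: 32×$850 (q = 32 of N = 74).
Normalized shortfalls: (3672−850)/3672 = 0.7685 (×32).
Squared: 0.5906 (×32).
Sum = 18.899863; P₂ = 18.899863 / 74 = 0.255.

0.255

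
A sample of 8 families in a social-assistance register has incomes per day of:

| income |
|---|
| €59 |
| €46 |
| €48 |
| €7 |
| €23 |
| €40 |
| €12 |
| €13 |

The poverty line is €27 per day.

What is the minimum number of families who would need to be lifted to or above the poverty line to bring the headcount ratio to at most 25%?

2

Currently q = 4 of N = 8 are below the line (H = 0.500).
A headcount ratio of at most 25% allows at most ⌊0.25 × 8⌋ = 2 poor families.
So at least 4 − 2 = 2 must be lifted.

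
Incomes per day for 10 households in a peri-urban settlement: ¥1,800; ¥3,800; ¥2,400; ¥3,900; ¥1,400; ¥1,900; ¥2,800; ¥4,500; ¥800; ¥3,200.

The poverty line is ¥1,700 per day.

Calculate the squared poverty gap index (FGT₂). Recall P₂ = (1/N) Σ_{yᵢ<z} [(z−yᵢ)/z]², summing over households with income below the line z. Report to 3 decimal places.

Below the line: ¥800, ¥1,400 (q = 2 of N = 10).
Relative gaps: (1700−800)/1700 = 0.5294; (1700−1400)/1700 = 0.1765.
Squared: 0.2803; 0.0311.
Sum = 0.311419; P₂ = 0.311419 / 10 = 0.031.

0.031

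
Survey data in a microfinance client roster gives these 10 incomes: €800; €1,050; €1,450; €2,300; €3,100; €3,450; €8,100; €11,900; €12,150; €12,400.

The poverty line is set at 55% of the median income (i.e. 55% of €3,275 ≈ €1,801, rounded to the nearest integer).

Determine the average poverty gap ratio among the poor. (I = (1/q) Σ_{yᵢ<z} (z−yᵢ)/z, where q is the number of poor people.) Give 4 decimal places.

0.3892

Below z: €800, €1,050, €1,450 (q = 3 of N = 10).
Relative gaps: 0.5558, 0.4170, 0.1949; sum = 1.167685.
The income-gap ratio divides by q (the poor only): 1.167685 / 3 = 0.3892.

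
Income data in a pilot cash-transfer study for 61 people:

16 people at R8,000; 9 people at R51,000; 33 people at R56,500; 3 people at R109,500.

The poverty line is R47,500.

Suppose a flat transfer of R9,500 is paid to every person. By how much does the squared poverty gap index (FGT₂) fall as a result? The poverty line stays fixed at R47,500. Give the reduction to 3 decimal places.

Before: below the line — 16×R8,000; squared poverty gap index (FGT₂) = 0.18138.
After the R9,500 transfer: below the line — 16×R17,500; squared poverty gap index (FGT₂) = 0.10463.
Reduction = 0.18138 − 0.10463 = 0.077.

0.077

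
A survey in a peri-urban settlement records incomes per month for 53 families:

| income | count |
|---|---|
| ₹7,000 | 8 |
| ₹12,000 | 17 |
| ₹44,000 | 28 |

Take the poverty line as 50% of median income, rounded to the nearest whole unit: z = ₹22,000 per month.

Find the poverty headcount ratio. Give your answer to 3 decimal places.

0.472

25 of the 53 families have income below ₹22,000.
H = 25/53 = 0.472.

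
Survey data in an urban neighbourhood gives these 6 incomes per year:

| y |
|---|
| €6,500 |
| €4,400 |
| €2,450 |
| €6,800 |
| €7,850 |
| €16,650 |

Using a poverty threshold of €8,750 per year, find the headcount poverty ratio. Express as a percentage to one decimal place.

83.3%

5 of the 6 individuals have income below €8,750.
H = 5/6 = 83.3%.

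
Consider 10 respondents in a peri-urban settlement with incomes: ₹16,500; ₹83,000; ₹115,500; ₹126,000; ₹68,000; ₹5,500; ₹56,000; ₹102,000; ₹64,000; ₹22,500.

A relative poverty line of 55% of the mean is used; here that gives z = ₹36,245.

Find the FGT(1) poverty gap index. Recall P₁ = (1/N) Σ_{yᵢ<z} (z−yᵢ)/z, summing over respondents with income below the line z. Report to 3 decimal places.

0.177

Incomes under z: ₹5,500, ₹16,500, ₹22,500 (q = 3 of N = 10).
Normalized shortfalls: (36245−5500)/36245 = 0.8483; (36245−16500)/36245 = 0.5448; (36245−22500)/36245 = 0.3792.
Sum of shortfalls = 1.772244; P₁ averages over all N: 1.772244 / 10 = 0.177.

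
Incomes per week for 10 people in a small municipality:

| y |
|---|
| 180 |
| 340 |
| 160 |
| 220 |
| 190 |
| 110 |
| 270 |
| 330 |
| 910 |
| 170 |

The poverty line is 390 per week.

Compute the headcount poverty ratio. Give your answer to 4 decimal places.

0.9000

9 of the 10 people have income below 390.
H = 9/10 = 0.9000.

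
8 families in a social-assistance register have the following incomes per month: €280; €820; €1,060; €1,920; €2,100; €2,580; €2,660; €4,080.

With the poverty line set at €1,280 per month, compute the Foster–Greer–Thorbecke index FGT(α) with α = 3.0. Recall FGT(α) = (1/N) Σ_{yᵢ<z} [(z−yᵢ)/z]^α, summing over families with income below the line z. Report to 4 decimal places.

0.0660

Poor units: €280, €820, €1,060 (q = 3 of N = 8).
Gap ratios (z−y)/z: (1280−280)/1280 = 0.7812; (1280−820)/1280 = 0.3594; (1280−1060)/1280 = 0.1719.
Raised to α = 3.0: 0.47684; 0.04641; 0.00508.
Sum = 0.528328; FGT(3.0) = 0.528328 / 8 = 0.0660.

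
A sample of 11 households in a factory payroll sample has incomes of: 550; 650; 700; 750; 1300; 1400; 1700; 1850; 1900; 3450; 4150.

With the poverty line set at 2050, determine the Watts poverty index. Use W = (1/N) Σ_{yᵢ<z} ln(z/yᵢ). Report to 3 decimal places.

Below z: 550, 650, 700, 750, 1300, 1400, 1700, 1850, 1900 (q = 9 of N = 11).
Log shortfalls: ln(2050/550) = 1.3157; ln(2050/650) = 1.1486; ln(2050/700) = 1.0745; ln(2050/750) = 1.0055; ln(2050/1300) = 0.4555; ln(2050/1400) = 0.3814; ln(2050/1700) = 0.1872; ln(2050/1850) = 0.1027; ln(2050/1900) = 0.0760.
W = 5.747031 / 11 = 0.522.

0.522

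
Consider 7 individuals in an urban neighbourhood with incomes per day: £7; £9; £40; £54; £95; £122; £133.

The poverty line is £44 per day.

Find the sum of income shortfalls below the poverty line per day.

Poor units: £7, £9, £40 (q = 3 of N = 7).
Individual gaps: 44−7 = 37; 44−9 = 35; 44−40 = 4.
Aggregate gap = £76.

£76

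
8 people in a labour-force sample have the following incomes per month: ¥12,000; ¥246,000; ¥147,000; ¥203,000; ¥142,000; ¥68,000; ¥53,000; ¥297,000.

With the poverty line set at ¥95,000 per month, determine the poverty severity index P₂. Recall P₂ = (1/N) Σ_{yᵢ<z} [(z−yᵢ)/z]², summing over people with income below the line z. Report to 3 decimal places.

Below the line: ¥12,000, ¥53,000, ¥68,000 (q = 3 of N = 8).
Relative gaps: (95000−12000)/95000 = 0.8737; (95000−53000)/95000 = 0.4421; (95000−68000)/95000 = 0.2842.
Squared: 0.7633; 0.1955; 0.0808.
Sum = 1.039557; P₂ = 1.039557 / 8 = 0.130.

0.130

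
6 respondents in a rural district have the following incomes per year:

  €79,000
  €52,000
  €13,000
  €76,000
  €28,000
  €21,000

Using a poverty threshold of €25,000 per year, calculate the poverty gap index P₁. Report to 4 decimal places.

Below the line: €13,000, €21,000 (q = 2 of N = 6).
Normalized shortfalls: (25000−13000)/25000 = 0.4800; (25000−21000)/25000 = 0.1600.
Σ = 0.640000. Dividing by the full population N = 6 gives P₁ = 0.1067.

0.1067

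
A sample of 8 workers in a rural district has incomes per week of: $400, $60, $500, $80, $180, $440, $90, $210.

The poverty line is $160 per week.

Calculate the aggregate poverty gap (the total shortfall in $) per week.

Below the line: $60, $80, $90 (q = 3 of N = 8).
Individual gaps: 160−60 = 100; 160−80 = 80; 160−90 = 70.
Aggregate gap = $250.

$250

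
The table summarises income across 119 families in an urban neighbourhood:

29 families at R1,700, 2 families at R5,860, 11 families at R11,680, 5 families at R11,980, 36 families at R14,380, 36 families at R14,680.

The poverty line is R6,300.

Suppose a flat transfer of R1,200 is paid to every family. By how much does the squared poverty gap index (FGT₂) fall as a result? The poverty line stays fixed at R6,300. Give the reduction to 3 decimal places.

Before: below the line — 29×R1,700, 2×R5,860; squared poverty gap index (FGT₂) = 0.13000.
After the R1,200 transfer: below the line — 29×R2,900; squared poverty gap index (FGT₂) = 0.07098.
Reduction = 0.13000 − 0.07098 = 0.059.

0.059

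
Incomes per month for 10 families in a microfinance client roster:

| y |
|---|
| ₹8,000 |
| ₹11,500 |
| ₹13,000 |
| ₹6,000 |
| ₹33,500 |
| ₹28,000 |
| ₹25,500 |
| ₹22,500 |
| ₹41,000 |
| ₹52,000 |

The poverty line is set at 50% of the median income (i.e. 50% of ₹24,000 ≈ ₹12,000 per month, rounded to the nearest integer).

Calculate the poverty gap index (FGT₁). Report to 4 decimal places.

0.0875

Below the line: ₹6,000, ₹8,000, ₹11,500 (q = 3 of N = 10).
Normalized shortfalls: (12000−6000)/12000 = 0.5000; (12000−8000)/12000 = 0.3333; (12000−11500)/12000 = 0.0417.
Σ = 0.875000. Dividing by the full population N = 10 gives P₁ = 0.0875.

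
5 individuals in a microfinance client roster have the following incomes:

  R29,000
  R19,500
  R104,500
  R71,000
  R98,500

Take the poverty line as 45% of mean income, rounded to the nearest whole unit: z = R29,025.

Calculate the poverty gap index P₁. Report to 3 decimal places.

0.066

Incomes under z: R19,500, R29,000 (q = 2 of N = 5).
Gap ratios (z−y)/z: (29025−19500)/29025 = 0.3282; (29025−29000)/29025 = 0.0009.
Sum of shortfalls = 0.329027; P₁ averages over all N: 0.329027 / 5 = 0.066.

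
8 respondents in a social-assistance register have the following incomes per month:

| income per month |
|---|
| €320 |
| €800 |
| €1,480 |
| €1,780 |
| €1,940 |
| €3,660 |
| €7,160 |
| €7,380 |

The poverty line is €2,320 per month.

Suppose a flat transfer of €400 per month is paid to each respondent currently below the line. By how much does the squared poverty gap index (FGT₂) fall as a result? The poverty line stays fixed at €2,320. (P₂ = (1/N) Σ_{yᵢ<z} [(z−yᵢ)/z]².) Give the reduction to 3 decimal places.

Before: below the line — €320, €800, €1,480, €1,780, €1,940; squared poverty gap index (FGT₂) = 0.17306.
After the €400 transfer: below the line — €720, €1,200, €1,880, €2,180; squared poverty gap index (FGT₂) = 0.09354.
Reduction = 0.17306 − 0.09354 = 0.080.

0.080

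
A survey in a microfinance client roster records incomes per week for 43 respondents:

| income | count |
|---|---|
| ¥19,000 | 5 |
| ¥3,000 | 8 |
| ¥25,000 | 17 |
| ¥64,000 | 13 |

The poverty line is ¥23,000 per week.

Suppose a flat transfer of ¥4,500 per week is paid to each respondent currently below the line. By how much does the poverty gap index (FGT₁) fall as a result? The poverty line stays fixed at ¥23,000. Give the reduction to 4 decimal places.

0.0566

Before: below the line — 8×¥3,000, 5×¥19,000; poverty gap index (FGT₁) = 0.182002.
After the ¥4,500 transfer: below the line — 8×¥7,500; poverty gap index (FGT₁) = 0.125379.
Reduction = 0.182002 − 0.125379 = 0.0566.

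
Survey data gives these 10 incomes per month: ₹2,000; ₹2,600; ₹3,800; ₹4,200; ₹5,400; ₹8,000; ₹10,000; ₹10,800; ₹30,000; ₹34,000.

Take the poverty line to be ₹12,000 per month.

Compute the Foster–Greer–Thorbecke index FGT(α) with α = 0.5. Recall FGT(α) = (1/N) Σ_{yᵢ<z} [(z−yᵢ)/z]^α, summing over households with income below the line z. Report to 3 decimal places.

Below the line: ₹2,000, ₹2,600, ₹3,800, ₹4,200, ₹5,400, ₹8,000, ₹10,000, ₹10,800 (q = 8 of N = 10).
Normalized shortfalls: (12000−2000)/12000 = 0.8333; (12000−2600)/12000 = 0.7833; (12000−3800)/12000 = 0.6833; (12000−4200)/12000 = 0.6500; (12000−5400)/12000 = 0.5500; (12000−8000)/12000 = 0.3333; (12000−10000)/12000 = 0.1667; (12000−10800)/12000 = 0.1000.
Raised to α = 0.5: 0.91287; 0.88506; 0.82664; 0.80623; 0.74162; 0.57735; 0.40825; 0.31623.
Sum = 5.474244; FGT(0.5) = 5.474244 / 10 = 0.547.

0.547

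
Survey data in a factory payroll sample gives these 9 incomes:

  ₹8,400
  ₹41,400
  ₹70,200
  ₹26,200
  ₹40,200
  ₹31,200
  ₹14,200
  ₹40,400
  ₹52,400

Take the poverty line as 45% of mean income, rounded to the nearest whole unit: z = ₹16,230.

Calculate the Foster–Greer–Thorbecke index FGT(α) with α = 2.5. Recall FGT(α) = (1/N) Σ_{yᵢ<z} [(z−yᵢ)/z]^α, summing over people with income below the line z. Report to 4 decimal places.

0.0186

Incomes under z: ₹8,400, ₹14,200 (q = 2 of N = 9).
Relative gaps: (16230−8400)/16230 = 0.4824; (16230−14200)/16230 = 0.1251.
Raised to α = 2.5: 0.16166; 0.00553.
Sum = 0.167195; FGT(2.5) = 0.167195 / 9 = 0.0186.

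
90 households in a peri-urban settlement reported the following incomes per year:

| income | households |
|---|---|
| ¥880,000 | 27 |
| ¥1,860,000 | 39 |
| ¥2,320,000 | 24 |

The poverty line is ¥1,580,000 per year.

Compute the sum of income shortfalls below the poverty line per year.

¥18,900,000

Poor units: 27×¥880,000 (q = 27 of N = 90).
Individual gaps: 27×(1580000−880000) = 18900000.
Aggregate gap = ¥18,900,000.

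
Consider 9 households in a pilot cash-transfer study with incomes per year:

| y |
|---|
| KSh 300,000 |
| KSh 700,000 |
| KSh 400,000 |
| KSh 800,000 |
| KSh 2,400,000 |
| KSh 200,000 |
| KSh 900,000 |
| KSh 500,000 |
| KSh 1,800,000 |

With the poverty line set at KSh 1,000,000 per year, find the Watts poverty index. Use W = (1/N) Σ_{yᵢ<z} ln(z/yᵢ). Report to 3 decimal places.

0.568

Below z: KSh 200,000, KSh 300,000, KSh 400,000, KSh 500,000, KSh 700,000, KSh 800,000, KSh 900,000 (q = 7 of N = 9).
Log shortfalls: ln(1000000/200000) = 1.6094; ln(1000000/300000) = 1.2040; ln(1000000/400000) = 0.9163; ln(1000000/500000) = 0.6931; ln(1000000/700000) = 0.3567; ln(1000000/800000) = 0.2231; ln(1000000/900000) = 0.1054.
W = 5.108028 / 9 = 0.568.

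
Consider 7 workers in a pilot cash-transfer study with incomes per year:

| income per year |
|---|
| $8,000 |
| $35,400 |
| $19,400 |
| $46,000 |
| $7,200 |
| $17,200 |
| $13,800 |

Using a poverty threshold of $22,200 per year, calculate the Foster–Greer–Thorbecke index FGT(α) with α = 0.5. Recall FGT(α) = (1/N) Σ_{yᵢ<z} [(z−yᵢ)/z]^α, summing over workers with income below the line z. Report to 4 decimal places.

0.4381

Below the line: $7,200, $8,000, $13,800, $17,200, $19,400 (q = 5 of N = 7).
Normalized shortfalls: (22200−7200)/22200 = 0.6757; (22200−8000)/22200 = 0.6396; (22200−13800)/22200 = 0.3784; (22200−17200)/22200 = 0.2252; (22200−19400)/22200 = 0.1261.
Raised to α = 0.5: 0.82199; 0.79977; 0.61512; 0.47458; 0.35514.
Sum = 3.066616; FGT(0.5) = 3.066616 / 7 = 0.4381.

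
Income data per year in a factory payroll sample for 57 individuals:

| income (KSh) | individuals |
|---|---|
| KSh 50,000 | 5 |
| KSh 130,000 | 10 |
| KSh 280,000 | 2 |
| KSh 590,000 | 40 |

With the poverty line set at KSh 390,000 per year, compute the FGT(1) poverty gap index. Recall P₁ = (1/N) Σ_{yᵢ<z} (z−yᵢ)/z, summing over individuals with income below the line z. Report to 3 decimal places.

0.203

Poor units: 5×KSh 50,000, 10×KSh 130,000, 2×KSh 280,000 (q = 17 of N = 57).
Shortfall ratios: (390000−50000)/390000 = 0.8718 (×5); (390000−130000)/390000 = 0.6667 (×10); (390000−280000)/390000 = 0.2821 (×2).
Σ = 11.589744. Dividing by the full population N = 57 gives P₁ = 0.203.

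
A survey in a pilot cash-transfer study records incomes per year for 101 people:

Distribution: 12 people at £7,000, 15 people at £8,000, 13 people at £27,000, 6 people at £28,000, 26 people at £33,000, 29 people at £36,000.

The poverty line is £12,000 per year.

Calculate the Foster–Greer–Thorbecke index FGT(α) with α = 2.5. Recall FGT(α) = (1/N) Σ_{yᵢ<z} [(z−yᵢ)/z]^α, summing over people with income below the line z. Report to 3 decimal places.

Below the line: 12×£7,000, 15×£8,000 (q = 27 of N = 101).
Relative gaps: (12000−7000)/12000 = 0.4167 (×12); (12000−8000)/12000 = 0.3333 (×15).
Raised to α = 2.5: 0.11207 (×12); 0.06415 (×15).
Sum = 2.307036; FGT(2.5) = 2.307036 / 101 = 0.023.

0.023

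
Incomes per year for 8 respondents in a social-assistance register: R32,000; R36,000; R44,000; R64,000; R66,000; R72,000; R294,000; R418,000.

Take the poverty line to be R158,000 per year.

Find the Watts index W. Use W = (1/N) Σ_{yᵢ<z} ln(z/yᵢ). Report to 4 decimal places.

0.8646

Below the line: R32,000, R36,000, R44,000, R64,000, R66,000, R72,000 (q = 6 of N = 8).
Log gaps: ln(158000/32000) = 1.5969; ln(158000/36000) = 1.4791; ln(158000/44000) = 1.2784; ln(158000/64000) = 0.9037; ln(158000/66000) = 0.8729; ln(158000/72000) = 0.7859.
W = 6.916922 / 8 = 0.8646.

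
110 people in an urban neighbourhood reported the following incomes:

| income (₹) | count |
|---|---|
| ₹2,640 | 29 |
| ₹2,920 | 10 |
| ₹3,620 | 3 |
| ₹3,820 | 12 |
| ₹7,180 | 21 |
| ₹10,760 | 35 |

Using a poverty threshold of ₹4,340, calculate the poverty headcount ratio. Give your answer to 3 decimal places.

54 of the 110 people have income below ₹4,340.
H = 54/110 = 0.491.

0.491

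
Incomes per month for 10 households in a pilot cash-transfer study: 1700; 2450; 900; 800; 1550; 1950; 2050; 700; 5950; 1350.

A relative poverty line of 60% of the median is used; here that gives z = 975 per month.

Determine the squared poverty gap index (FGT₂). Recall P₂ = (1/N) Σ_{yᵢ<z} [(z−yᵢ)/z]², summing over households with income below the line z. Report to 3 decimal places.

Poor units: 700, 800, 900 (q = 3 of N = 10).
Normalized shortfalls: (975−700)/975 = 0.2821; (975−800)/975 = 0.1795; (975−900)/975 = 0.0769.
Squared: 0.0796; 0.0322; 0.0059.
Sum = 0.117686; P₂ = 0.117686 / 10 = 0.012.

0.012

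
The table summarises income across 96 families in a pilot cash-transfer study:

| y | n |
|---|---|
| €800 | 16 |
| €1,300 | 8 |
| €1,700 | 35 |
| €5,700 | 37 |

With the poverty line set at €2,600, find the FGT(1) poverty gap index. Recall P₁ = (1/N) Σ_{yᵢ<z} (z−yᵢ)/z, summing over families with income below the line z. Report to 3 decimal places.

Incomes under z: 16×€800, 8×€1,300, 35×€1,700 (q = 59 of N = 96).
Shortfall ratios: (2600−800)/2600 = 0.6923 (×16); (2600−1300)/2600 = 0.5000 (×8); (2600−1700)/2600 = 0.3462 (×35).
Σ = 27.192308. Dividing by the full population N = 96 gives P₁ = 0.283.

0.283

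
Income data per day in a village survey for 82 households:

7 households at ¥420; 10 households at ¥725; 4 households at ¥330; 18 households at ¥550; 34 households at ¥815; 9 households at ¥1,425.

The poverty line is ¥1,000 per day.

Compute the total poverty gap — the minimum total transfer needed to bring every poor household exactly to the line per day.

¥23,880

Incomes under z: 4×¥330, 7×¥420, 18×¥550, 10×¥725, 34×¥815 (q = 73 of N = 82).
Individual gaps: 4×(1000−330) = 2680; 7×(1000−420) = 4060; 18×(1000−550) = 8100; 10×(1000−725) = 2750; 34×(1000−815) = 6290.
Aggregate gap = ¥23,880.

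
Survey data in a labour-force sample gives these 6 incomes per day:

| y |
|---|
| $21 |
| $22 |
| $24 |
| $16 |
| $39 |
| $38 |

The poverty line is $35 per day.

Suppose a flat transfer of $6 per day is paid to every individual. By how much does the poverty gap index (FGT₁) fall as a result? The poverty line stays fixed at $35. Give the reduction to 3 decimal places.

Before: below the line — $16, $21, $22, $24; poverty gap index (FGT₁) = 0.27143.
After the $6 transfer: below the line — $22, $27, $28, $30; poverty gap index (FGT₁) = 0.15714.
Reduction = 0.27143 − 0.15714 = 0.114.

0.114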